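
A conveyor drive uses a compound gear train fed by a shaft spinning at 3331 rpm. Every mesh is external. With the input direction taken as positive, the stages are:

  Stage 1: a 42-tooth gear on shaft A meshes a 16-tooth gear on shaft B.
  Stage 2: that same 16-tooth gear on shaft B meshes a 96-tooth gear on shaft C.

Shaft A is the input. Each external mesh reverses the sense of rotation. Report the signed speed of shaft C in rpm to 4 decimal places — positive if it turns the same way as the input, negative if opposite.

+1457.3125 rpm (same as input, |ω| = 1457.3125 rpm)

Stage 1 [42T→16T]: ω = 3331.0000×42/16 = 8743.8750 rpm, dir flips to −; running = −8743.8750
Stage 2 [16T→96T]: ω = 8743.8750×16/96 = 1457.3125 rpm, dir flips to +; running = +1457.3125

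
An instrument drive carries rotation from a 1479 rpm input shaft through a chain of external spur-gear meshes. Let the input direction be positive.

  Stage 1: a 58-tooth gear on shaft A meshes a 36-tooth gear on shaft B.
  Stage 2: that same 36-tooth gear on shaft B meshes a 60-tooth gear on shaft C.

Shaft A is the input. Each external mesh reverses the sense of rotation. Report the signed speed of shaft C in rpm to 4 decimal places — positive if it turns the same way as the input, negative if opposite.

+1429.7000 rpm (same as input, |ω| = 1429.7000 rpm)

Stage 1 [58T→36T]: ω = 1479.0000×58/36 = 2382.8333 rpm, dir flips to −; running = −2382.8333
Stage 2 [36T→60T]: ω = 2382.8333×36/60 = 1429.7000 rpm, dir flips to +; running = +1429.7000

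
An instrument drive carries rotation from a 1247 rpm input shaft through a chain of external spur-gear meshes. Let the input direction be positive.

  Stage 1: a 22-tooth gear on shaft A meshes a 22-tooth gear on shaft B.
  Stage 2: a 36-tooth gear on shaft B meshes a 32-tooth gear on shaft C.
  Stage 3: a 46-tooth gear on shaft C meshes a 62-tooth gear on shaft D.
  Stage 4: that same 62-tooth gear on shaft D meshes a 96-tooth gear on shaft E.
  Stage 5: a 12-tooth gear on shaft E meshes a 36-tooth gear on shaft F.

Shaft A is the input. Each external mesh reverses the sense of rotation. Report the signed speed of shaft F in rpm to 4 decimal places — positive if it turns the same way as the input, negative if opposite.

-224.0703 rpm (opposite to input, |ω| = 224.0703 rpm)

Stage 1 [22T→22T]: ω = 1247.0000×22/22 = 1247.0000 rpm, dir flips to −; running = −1247.0000
Stage 2 [36T→32T]: ω = 1247.0000×36/32 = 1402.8750 rpm, dir flips to +; running = +1402.8750
Stage 3 [46T→62T]: ω = 1402.8750×46/62 = 1040.8427 rpm, dir flips to −; running = −1040.8427
Stage 4 [62T→96T]: ω = 1040.8427×62/96 = 672.2109 rpm, dir flips to +; running = +672.2109
Stage 5 [12T→36T]: ω = 672.2109×12/36 = 224.0703 rpm, dir flips to −; running = −224.0703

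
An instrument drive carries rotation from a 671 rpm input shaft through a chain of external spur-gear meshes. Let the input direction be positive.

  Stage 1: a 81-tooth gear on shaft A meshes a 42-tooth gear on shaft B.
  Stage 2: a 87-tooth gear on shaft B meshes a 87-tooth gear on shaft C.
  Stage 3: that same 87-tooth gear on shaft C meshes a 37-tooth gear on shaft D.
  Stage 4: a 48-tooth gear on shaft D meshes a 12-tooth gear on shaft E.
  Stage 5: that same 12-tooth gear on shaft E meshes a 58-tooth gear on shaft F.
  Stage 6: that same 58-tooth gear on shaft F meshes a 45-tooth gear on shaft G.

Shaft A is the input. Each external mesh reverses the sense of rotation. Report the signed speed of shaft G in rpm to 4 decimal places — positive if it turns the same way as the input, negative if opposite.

Stage 1 [81T→42T]: ω = 671.0000×81/42 = 1294.0714 rpm, dir flips to −; running = −1294.0714
Stage 2 [87T→87T]: ω = 1294.0714×87/87 = 1294.0714 rpm, dir flips to +; running = +1294.0714
Stage 3 [87T→37T]: ω = 1294.0714×87/37 = 3042.8166 rpm, dir flips to −; running = −3042.8166
Stage 4 [48T→12T]: ω = 3042.8166×48/12 = 12171.2664 rpm, dir flips to +; running = +12171.2664
Stage 5 [12T→58T]: ω = 12171.2664×12/58 = 2518.1931 rpm, dir flips to −; running = −2518.1931
Stage 6 [58T→45T]: ω = 2518.1931×58/45 = 3245.6710 rpm, dir flips to +; running = +3245.6710

+3245.6710 rpm (same as input, |ω| = 3245.6710 rpm)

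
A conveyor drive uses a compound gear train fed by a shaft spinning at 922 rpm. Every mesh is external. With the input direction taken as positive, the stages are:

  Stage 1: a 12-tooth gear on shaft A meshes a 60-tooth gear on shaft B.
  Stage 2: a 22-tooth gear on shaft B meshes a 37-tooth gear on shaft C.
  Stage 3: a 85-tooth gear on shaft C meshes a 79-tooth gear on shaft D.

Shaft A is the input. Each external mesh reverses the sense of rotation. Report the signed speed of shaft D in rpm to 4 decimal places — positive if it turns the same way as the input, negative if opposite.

Stage 1 [12T→60T]: ω = 922.0000×12/60 = 184.4000 rpm, dir flips to −; running = −184.4000
Stage 2 [22T→37T]: ω = 184.4000×22/37 = 109.6432 rpm, dir flips to +; running = +109.6432
Stage 3 [85T→79T]: ω = 109.6432×85/79 = 117.9706 rpm, dir flips to −; running = −117.9706

-117.9706 rpm (opposite to input, |ω| = 117.9706 rpm)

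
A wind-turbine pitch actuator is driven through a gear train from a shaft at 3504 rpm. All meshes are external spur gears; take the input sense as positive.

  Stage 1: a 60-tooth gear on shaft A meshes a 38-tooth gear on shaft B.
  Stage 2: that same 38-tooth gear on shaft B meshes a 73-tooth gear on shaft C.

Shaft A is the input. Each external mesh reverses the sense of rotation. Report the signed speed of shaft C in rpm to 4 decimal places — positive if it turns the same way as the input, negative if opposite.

+2880.0000 rpm (same as input, |ω| = 2880.0000 rpm)

Stage 1 [60T→38T]: ω = 3504.0000×60/38 = 5532.6316 rpm, dir flips to −; running = −5532.6316
Stage 2 [38T→73T]: ω = 5532.6316×38/73 = 2880.0000 rpm, dir flips to +; running = +2880.0000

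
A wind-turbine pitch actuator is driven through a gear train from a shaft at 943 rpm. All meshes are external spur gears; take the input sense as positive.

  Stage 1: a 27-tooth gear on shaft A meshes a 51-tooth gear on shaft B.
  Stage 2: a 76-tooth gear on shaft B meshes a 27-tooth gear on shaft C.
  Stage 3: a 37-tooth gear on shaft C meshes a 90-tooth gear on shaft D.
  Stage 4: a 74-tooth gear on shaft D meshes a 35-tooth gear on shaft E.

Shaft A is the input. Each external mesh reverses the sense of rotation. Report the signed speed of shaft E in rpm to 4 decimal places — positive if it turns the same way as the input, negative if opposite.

Stage 1 [27T→51T]: ω = 943.0000×27/51 = 499.2353 rpm, dir flips to −; running = −499.2353
Stage 2 [76T→27T]: ω = 499.2353×76/27 = 1405.2549 rpm, dir flips to +; running = +1405.2549
Stage 3 [37T→90T]: ω = 1405.2549×37/90 = 577.7159 rpm, dir flips to −; running = −577.7159
Stage 4 [74T→35T]: ω = 577.7159×74/35 = 1221.4565 rpm, dir flips to +; running = +1221.4565

+1221.4565 rpm (same as input, |ω| = 1221.4565 rpm)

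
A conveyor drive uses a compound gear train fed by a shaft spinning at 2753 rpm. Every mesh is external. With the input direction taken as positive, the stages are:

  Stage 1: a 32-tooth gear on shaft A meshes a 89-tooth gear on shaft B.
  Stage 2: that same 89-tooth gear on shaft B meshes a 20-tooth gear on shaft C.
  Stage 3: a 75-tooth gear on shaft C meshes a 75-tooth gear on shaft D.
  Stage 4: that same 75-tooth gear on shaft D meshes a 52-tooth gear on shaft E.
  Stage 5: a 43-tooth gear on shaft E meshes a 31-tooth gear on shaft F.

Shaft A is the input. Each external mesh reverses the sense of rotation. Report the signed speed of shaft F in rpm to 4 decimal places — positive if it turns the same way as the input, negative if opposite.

Stage 1 [32T→89T]: ω = 2753.0000×32/89 = 989.8427 rpm, dir flips to −; running = −989.8427
Stage 2 [89T→20T]: ω = 989.8427×89/20 = 4404.8000 rpm, dir flips to +; running = +4404.8000
Stage 3 [75T→75T]: ω = 4404.8000×75/75 = 4404.8000 rpm, dir flips to −; running = −4404.8000
Stage 4 [75T→52T]: ω = 4404.8000×75/52 = 6353.0769 rpm, dir flips to +; running = +6353.0769
Stage 5 [43T→31T]: ω = 6353.0769×43/31 = 8812.3325 rpm, dir flips to −; running = −8812.3325

-8812.3325 rpm (opposite to input, |ω| = 8812.3325 rpm)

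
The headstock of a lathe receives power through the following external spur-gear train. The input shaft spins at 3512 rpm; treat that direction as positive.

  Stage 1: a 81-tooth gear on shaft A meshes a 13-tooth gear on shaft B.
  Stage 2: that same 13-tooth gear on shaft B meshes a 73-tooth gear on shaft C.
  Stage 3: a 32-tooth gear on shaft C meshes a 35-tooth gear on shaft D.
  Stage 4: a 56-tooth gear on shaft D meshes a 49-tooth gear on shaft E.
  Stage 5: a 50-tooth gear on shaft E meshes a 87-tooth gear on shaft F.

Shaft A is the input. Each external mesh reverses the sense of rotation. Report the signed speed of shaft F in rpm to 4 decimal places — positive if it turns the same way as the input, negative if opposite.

Stage 1 [81T→13T]: ω = 3512.0000×81/13 = 21882.4615 rpm, dir flips to −; running = −21882.4615
Stage 2 [13T→73T]: ω = 21882.4615×13/73 = 3896.8767 rpm, dir flips to +; running = +3896.8767
Stage 3 [32T→35T]: ω = 3896.8767×32/35 = 3562.8587 rpm, dir flips to −; running = −3562.8587
Stage 4 [56T→49T]: ω = 3562.8587×56/49 = 4071.8385 rpm, dir flips to +; running = +4071.8385
Stage 5 [50T→87T]: ω = 4071.8385×50/87 = 2340.1371 rpm, dir flips to −; running = −2340.1371

-2340.1371 rpm (opposite to input, |ω| = 2340.1371 rpm)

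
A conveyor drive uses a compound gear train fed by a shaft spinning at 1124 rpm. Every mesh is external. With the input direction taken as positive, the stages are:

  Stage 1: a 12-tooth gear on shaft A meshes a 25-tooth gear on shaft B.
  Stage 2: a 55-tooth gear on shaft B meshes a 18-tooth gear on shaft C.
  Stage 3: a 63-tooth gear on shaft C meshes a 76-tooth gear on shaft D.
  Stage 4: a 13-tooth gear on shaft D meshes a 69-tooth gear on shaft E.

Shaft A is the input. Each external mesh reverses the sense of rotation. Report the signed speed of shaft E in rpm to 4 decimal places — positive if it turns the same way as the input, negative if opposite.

+257.4654 rpm (same as input, |ω| = 257.4654 rpm)

Stage 1 [12T→25T]: ω = 1124.0000×12/25 = 539.5200 rpm, dir flips to −; running = −539.5200
Stage 2 [55T→18T]: ω = 539.5200×55/18 = 1648.5333 rpm, dir flips to +; running = +1648.5333
Stage 3 [63T→76T]: ω = 1648.5333×63/76 = 1366.5474 rpm, dir flips to −; running = −1366.5474
Stage 4 [13T→69T]: ω = 1366.5474×13/69 = 257.4654 rpm, dir flips to +; running = +257.4654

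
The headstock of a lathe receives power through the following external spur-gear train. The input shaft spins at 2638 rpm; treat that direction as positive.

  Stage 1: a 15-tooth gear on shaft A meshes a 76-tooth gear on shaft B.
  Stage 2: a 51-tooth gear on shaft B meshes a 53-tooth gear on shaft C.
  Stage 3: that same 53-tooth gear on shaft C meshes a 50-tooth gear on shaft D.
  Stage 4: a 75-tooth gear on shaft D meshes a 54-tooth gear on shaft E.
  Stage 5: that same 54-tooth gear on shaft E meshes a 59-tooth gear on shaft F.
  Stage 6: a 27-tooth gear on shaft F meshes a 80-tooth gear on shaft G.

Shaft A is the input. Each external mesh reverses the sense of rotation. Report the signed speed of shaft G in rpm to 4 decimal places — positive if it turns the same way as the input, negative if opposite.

+227.8430 rpm (same as input, |ω| = 227.8430 rpm)

Stage 1 [15T→76T]: ω = 2638.0000×15/76 = 520.6579 rpm, dir flips to −; running = −520.6579
Stage 2 [51T→53T]: ω = 520.6579×51/53 = 501.0104 rpm, dir flips to +; running = +501.0104
Stage 3 [53T→50T]: ω = 501.0104×53/50 = 531.0711 rpm, dir flips to −; running = −531.0711
Stage 4 [75T→54T]: ω = 531.0711×75/54 = 737.5987 rpm, dir flips to +; running = +737.5987
Stage 5 [54T→59T]: ω = 737.5987×54/59 = 675.0903 rpm, dir flips to −; running = −675.0903
Stage 6 [27T→80T]: ω = 675.0903×27/80 = 227.8430 rpm, dir flips to +; running = +227.8430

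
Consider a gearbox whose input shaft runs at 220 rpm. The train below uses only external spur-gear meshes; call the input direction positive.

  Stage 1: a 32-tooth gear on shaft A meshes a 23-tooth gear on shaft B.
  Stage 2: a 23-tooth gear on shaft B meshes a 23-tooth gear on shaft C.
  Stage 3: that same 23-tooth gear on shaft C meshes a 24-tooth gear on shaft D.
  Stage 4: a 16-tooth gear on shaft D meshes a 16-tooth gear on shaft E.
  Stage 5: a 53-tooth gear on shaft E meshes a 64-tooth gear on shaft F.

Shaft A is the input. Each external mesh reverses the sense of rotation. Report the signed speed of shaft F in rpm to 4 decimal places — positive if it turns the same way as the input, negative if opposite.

Stage 1 [32T→23T]: ω = 220.0000×32/23 = 306.0870 rpm, dir flips to −; running = −306.0870
Stage 2 [23T→23T]: ω = 306.0870×23/23 = 306.0870 rpm, dir flips to +; running = +306.0870
Stage 3 [23T→24T]: ω = 306.0870×23/24 = 293.3333 rpm, dir flips to −; running = −293.3333
Stage 4 [16T→16T]: ω = 293.3333×16/16 = 293.3333 rpm, dir flips to +; running = +293.3333
Stage 5 [53T→64T]: ω = 293.3333×53/64 = 242.9167 rpm, dir flips to −; running = −242.9167

-242.9167 rpm (opposite to input, |ω| = 242.9167 rpm)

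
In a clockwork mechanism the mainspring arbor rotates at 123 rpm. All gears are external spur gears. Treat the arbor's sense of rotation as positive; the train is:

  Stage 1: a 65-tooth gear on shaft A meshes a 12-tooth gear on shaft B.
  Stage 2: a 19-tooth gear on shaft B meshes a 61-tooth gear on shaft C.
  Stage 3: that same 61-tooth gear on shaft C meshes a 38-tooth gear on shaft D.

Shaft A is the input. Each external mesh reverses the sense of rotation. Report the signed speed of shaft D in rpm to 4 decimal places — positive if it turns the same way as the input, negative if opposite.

Stage 1 [65T→12T]: ω = 123.0000×65/12 = 666.2500 rpm, dir flips to −; running = −666.2500
Stage 2 [19T→61T]: ω = 666.2500×19/61 = 207.5205 rpm, dir flips to +; running = +207.5205
Stage 3 [61T→38T]: ω = 207.5205×61/38 = 333.1250 rpm, dir flips to −; running = −333.1250

-333.1250 rpm (opposite to input, |ω| = 333.1250 rpm)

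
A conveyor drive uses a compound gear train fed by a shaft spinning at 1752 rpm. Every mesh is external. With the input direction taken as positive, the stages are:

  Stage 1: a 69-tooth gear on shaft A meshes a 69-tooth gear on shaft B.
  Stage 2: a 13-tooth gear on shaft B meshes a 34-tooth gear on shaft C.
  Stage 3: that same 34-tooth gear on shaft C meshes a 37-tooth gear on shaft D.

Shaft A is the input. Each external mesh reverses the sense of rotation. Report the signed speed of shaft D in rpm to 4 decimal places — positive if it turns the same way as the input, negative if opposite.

-615.5676 rpm (opposite to input, |ω| = 615.5676 rpm)

Stage 1 [69T→69T]: ω = 1752.0000×69/69 = 1752.0000 rpm, dir flips to −; running = −1752.0000
Stage 2 [13T→34T]: ω = 1752.0000×13/34 = 669.8824 rpm, dir flips to +; running = +669.8824
Stage 3 [34T→37T]: ω = 669.8824×34/37 = 615.5676 rpm, dir flips to −; running = −615.5676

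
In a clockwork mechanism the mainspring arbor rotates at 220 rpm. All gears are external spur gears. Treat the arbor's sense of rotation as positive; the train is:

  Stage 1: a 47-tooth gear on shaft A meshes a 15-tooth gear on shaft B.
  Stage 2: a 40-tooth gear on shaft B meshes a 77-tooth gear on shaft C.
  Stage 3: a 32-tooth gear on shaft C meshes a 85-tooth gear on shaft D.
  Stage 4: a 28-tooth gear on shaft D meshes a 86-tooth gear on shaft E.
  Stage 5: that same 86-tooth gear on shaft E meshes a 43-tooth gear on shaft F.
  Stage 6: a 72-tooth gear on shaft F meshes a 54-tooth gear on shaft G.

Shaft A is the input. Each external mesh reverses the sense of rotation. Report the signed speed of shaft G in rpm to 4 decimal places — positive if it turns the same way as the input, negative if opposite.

+117.0464 rpm (same as input, |ω| = 117.0464 rpm)

Stage 1 [47T→15T]: ω = 220.0000×47/15 = 689.3333 rpm, dir flips to −; running = −689.3333
Stage 2 [40T→77T]: ω = 689.3333×40/77 = 358.0952 rpm, dir flips to +; running = +358.0952
Stage 3 [32T→85T]: ω = 358.0952×32/85 = 134.8123 rpm, dir flips to −; running = −134.8123
Stage 4 [28T→86T]: ω = 134.8123×28/86 = 43.8924 rpm, dir flips to +; running = +43.8924
Stage 5 [86T→43T]: ω = 43.8924×86/43 = 87.7848 rpm, dir flips to −; running = −87.7848
Stage 6 [72T→54T]: ω = 87.7848×72/54 = 117.0464 rpm, dir flips to +; running = +117.0464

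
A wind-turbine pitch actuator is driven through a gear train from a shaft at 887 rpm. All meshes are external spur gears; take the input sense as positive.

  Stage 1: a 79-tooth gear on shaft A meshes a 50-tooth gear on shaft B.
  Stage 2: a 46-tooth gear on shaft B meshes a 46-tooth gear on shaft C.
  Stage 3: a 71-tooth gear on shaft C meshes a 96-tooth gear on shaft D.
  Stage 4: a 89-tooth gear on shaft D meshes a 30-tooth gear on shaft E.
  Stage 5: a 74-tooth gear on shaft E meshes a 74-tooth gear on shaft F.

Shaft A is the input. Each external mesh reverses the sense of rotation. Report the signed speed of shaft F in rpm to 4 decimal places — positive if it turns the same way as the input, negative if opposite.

-3074.9395 rpm (opposite to input, |ω| = 3074.9395 rpm)

Stage 1 [79T→50T]: ω = 887.0000×79/50 = 1401.4600 rpm, dir flips to −; running = −1401.4600
Stage 2 [46T→46T]: ω = 1401.4600×46/46 = 1401.4600 rpm, dir flips to +; running = +1401.4600
Stage 3 [71T→96T]: ω = 1401.4600×71/96 = 1036.4965 rpm, dir flips to −; running = −1036.4965
Stage 4 [89T→30T]: ω = 1036.4965×89/30 = 3074.9395 rpm, dir flips to +; running = +3074.9395
Stage 5 [74T→74T]: ω = 3074.9395×74/74 = 3074.9395 rpm, dir flips to −; running = −3074.9395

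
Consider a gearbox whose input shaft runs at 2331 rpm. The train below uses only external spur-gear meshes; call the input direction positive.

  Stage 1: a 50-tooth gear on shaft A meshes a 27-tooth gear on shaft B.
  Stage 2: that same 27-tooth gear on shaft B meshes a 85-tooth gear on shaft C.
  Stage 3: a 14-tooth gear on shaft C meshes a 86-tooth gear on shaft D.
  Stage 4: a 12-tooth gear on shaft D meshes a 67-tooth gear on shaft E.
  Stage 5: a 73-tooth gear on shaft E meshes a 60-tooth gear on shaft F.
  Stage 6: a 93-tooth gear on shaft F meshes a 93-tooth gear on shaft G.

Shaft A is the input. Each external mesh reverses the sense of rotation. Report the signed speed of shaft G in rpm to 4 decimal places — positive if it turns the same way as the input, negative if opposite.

+48.6408 rpm (same as input, |ω| = 48.6408 rpm)

Stage 1 [50T→27T]: ω = 2331.0000×50/27 = 4316.6667 rpm, dir flips to −; running = −4316.6667
Stage 2 [27T→85T]: ω = 4316.6667×27/85 = 1371.1765 rpm, dir flips to +; running = +1371.1765
Stage 3 [14T→86T]: ω = 1371.1765×14/86 = 223.2148 rpm, dir flips to −; running = −223.2148
Stage 4 [12T→67T]: ω = 223.2148×12/67 = 39.9788 rpm, dir flips to +; running = +39.9788
Stage 5 [73T→60T]: ω = 39.9788×73/60 = 48.6408 rpm, dir flips to −; running = −48.6408
Stage 6 [93T→93T]: ω = 48.6408×93/93 = 48.6408 rpm, dir flips to +; running = +48.6408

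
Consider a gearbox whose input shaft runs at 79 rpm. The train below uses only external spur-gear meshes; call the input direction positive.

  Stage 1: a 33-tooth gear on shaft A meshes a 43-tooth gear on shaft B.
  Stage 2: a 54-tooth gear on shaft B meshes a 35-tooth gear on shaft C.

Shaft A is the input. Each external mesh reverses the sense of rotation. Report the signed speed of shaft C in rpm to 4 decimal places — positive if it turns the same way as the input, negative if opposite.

Stage 1 [33T→43T]: ω = 79.0000×33/43 = 60.6279 rpm, dir flips to −; running = −60.6279
Stage 2 [54T→35T]: ω = 60.6279×54/35 = 93.5402 rpm, dir flips to +; running = +93.5402

+93.5402 rpm (same as input, |ω| = 93.5402 rpm)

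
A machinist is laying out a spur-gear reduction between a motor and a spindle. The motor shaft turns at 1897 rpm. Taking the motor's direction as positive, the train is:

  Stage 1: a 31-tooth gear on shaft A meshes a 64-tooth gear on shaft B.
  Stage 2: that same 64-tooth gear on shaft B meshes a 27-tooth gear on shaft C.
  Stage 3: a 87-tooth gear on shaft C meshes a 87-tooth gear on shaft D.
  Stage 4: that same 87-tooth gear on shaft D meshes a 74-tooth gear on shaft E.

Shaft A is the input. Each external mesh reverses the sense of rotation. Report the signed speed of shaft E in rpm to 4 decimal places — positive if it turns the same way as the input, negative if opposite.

+2560.6652 rpm (same as input, |ω| = 2560.6652 rpm)

Stage 1 [31T→64T]: ω = 1897.0000×31/64 = 918.8594 rpm, dir flips to −; running = −918.8594
Stage 2 [64T→27T]: ω = 918.8594×64/27 = 2178.0370 rpm, dir flips to +; running = +2178.0370
Stage 3 [87T→87T]: ω = 2178.0370×87/87 = 2178.0370 rpm, dir flips to −; running = −2178.0370
Stage 4 [87T→74T]: ω = 2178.0370×87/74 = 2560.6652 rpm, dir flips to +; running = +2560.6652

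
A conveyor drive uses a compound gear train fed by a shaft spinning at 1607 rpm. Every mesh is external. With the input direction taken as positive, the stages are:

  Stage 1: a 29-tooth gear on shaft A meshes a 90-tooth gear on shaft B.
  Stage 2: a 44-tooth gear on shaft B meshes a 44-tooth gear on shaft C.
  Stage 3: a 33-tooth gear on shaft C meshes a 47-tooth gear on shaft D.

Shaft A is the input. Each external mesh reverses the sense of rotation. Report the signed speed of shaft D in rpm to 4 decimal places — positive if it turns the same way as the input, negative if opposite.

Stage 1 [29T→90T]: ω = 1607.0000×29/90 = 517.8111 rpm, dir flips to −; running = −517.8111
Stage 2 [44T→44T]: ω = 517.8111×44/44 = 517.8111 rpm, dir flips to +; running = +517.8111
Stage 3 [33T→47T]: ω = 517.8111×33/47 = 363.5695 rpm, dir flips to −; running = −363.5695

-363.5695 rpm (opposite to input, |ω| = 363.5695 rpm)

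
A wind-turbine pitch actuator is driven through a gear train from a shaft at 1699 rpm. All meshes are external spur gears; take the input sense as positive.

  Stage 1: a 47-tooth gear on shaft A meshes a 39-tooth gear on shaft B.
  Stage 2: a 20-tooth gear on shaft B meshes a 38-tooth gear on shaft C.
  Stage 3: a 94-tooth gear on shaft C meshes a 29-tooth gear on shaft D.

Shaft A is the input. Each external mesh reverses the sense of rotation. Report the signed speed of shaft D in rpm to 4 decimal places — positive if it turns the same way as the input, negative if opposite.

-3493.0346 rpm (opposite to input, |ω| = 3493.0346 rpm)

Stage 1 [47T→39T]: ω = 1699.0000×47/39 = 2047.5128 rpm, dir flips to −; running = −2047.5128
Stage 2 [20T→38T]: ω = 2047.5128×20/38 = 1077.6383 rpm, dir flips to +; running = +1077.6383
Stage 3 [94T→29T]: ω = 1077.6383×94/29 = 3493.0346 rpm, dir flips to −; running = −3493.0346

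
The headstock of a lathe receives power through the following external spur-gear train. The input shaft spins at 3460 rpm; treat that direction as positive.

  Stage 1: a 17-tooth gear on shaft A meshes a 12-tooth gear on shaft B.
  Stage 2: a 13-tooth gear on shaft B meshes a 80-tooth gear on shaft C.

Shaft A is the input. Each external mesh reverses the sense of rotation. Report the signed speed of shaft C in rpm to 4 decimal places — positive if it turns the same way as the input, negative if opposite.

+796.5208 rpm (same as input, |ω| = 796.5208 rpm)

Stage 1 [17T→12T]: ω = 3460.0000×17/12 = 4901.6667 rpm, dir flips to −; running = −4901.6667
Stage 2 [13T→80T]: ω = 4901.6667×13/80 = 796.5208 rpm, dir flips to +; running = +796.5208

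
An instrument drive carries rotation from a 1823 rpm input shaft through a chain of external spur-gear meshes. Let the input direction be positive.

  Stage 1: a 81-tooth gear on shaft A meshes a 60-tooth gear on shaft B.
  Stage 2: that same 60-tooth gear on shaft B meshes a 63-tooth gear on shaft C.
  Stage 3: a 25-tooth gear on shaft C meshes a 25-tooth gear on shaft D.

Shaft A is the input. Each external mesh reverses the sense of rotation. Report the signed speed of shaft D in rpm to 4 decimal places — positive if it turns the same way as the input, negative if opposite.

Stage 1 [81T→60T]: ω = 1823.0000×81/60 = 2461.0500 rpm, dir flips to −; running = −2461.0500
Stage 2 [60T→63T]: ω = 2461.0500×60/63 = 2343.8571 rpm, dir flips to +; running = +2343.8571
Stage 3 [25T→25T]: ω = 2343.8571×25/25 = 2343.8571 rpm, dir flips to −; running = −2343.8571

-2343.8571 rpm (opposite to input, |ω| = 2343.8571 rpm)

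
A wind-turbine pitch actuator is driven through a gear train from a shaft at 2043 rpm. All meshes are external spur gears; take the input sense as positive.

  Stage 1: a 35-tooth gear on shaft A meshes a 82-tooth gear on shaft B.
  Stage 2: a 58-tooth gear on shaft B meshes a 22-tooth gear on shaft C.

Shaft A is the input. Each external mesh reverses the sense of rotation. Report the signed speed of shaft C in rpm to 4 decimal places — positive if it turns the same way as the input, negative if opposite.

+2298.9412 rpm (same as input, |ω| = 2298.9412 rpm)

Stage 1 [35T→82T]: ω = 2043.0000×35/82 = 872.0122 rpm, dir flips to −; running = −872.0122
Stage 2 [58T→22T]: ω = 872.0122×58/22 = 2298.9412 rpm, dir flips to +; running = +2298.9412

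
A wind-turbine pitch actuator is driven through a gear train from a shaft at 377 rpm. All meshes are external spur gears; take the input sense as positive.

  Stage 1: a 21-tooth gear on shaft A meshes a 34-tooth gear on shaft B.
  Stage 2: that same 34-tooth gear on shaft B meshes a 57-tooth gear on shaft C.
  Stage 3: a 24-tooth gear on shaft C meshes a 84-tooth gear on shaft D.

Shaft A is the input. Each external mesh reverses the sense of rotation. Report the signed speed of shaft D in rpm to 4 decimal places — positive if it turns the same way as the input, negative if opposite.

-39.6842 rpm (opposite to input, |ω| = 39.6842 rpm)

Stage 1 [21T→34T]: ω = 377.0000×21/34 = 232.8529 rpm, dir flips to −; running = −232.8529
Stage 2 [34T→57T]: ω = 232.8529×34/57 = 138.8947 rpm, dir flips to +; running = +138.8947
Stage 3 [24T→84T]: ω = 138.8947×24/84 = 39.6842 rpm, dir flips to −; running = −39.6842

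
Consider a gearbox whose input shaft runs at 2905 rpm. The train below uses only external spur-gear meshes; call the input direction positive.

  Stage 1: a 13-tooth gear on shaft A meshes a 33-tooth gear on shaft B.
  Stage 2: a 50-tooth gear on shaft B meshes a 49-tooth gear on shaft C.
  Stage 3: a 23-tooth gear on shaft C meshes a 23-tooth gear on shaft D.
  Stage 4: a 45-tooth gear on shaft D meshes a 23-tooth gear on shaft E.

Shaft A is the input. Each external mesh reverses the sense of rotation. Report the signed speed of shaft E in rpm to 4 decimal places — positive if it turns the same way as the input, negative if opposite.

Stage 1 [13T→33T]: ω = 2905.0000×13/33 = 1144.3939 rpm, dir flips to −; running = −1144.3939
Stage 2 [50T→49T]: ω = 1144.3939×50/49 = 1167.7489 rpm, dir flips to +; running = +1167.7489
Stage 3 [23T→23T]: ω = 1167.7489×23/23 = 1167.7489 rpm, dir flips to −; running = −1167.7489
Stage 4 [45T→23T]: ω = 1167.7489×45/23 = 2284.7261 rpm, dir flips to +; running = +2284.7261

+2284.7261 rpm (same as input, |ω| = 2284.7261 rpm)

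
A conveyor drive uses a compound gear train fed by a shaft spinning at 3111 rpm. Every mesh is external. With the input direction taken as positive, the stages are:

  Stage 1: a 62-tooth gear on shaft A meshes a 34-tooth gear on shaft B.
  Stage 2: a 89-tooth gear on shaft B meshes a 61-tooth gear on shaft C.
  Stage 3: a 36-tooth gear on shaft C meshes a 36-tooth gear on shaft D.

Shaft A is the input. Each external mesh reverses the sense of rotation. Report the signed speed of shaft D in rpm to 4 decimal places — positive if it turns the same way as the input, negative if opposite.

-8277.0000 rpm (opposite to input, |ω| = 8277.0000 rpm)

Stage 1 [62T→34T]: ω = 3111.0000×62/34 = 5673.0000 rpm, dir flips to −; running = −5673.0000
Stage 2 [89T→61T]: ω = 5673.0000×89/61 = 8277.0000 rpm, dir flips to +; running = +8277.0000
Stage 3 [36T→36T]: ω = 8277.0000×36/36 = 8277.0000 rpm, dir flips to −; running = −8277.0000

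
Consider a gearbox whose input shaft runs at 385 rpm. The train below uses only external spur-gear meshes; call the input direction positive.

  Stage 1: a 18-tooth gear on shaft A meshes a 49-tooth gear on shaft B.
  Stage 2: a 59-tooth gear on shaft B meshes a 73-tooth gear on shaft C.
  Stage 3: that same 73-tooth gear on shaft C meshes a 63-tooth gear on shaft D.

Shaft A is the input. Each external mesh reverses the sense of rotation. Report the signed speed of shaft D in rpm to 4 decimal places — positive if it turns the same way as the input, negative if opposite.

-132.4490 rpm (opposite to input, |ω| = 132.4490 rpm)

Stage 1 [18T→49T]: ω = 385.0000×18/49 = 141.4286 rpm, dir flips to −; running = −141.4286
Stage 2 [59T→73T]: ω = 141.4286×59/73 = 114.3053 rpm, dir flips to +; running = +114.3053
Stage 3 [73T→63T]: ω = 114.3053×73/63 = 132.4490 rpm, dir flips to −; running = −132.4490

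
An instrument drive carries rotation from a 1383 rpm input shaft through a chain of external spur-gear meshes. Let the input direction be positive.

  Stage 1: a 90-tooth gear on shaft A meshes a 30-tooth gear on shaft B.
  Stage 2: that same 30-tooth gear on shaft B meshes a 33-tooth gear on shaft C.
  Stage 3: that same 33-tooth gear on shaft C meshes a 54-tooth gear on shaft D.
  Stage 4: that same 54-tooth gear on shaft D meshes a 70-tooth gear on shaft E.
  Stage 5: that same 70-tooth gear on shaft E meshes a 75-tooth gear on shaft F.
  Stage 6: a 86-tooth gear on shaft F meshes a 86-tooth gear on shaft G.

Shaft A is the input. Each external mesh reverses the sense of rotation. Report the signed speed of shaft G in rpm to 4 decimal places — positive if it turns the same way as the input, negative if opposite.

+1659.6000 rpm (same as input, |ω| = 1659.6000 rpm)

Stage 1 [90T→30T]: ω = 1383.0000×90/30 = 4149.0000 rpm, dir flips to −; running = −4149.0000
Stage 2 [30T→33T]: ω = 4149.0000×30/33 = 3771.8182 rpm, dir flips to +; running = +3771.8182
Stage 3 [33T→54T]: ω = 3771.8182×33/54 = 2305.0000 rpm, dir flips to −; running = −2305.0000
Stage 4 [54T→70T]: ω = 2305.0000×54/70 = 1778.1429 rpm, dir flips to +; running = +1778.1429
Stage 5 [70T→75T]: ω = 1778.1429×70/75 = 1659.6000 rpm, dir flips to −; running = −1659.6000
Stage 6 [86T→86T]: ω = 1659.6000×86/86 = 1659.6000 rpm, dir flips to +; running = +1659.6000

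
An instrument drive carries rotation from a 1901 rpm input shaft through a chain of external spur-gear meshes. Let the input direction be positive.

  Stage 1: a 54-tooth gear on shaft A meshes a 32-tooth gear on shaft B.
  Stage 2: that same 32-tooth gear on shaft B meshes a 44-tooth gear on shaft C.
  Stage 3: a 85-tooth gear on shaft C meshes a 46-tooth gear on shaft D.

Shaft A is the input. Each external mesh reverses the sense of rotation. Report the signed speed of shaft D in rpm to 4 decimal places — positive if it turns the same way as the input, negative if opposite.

-4311.0623 rpm (opposite to input, |ω| = 4311.0623 rpm)

Stage 1 [54T→32T]: ω = 1901.0000×54/32 = 3207.9375 rpm, dir flips to −; running = −3207.9375
Stage 2 [32T→44T]: ω = 3207.9375×32/44 = 2333.0455 rpm, dir flips to +; running = +2333.0455
Stage 3 [85T→46T]: ω = 2333.0455×85/46 = 4311.0623 rpm, dir flips to −; running = −4311.0623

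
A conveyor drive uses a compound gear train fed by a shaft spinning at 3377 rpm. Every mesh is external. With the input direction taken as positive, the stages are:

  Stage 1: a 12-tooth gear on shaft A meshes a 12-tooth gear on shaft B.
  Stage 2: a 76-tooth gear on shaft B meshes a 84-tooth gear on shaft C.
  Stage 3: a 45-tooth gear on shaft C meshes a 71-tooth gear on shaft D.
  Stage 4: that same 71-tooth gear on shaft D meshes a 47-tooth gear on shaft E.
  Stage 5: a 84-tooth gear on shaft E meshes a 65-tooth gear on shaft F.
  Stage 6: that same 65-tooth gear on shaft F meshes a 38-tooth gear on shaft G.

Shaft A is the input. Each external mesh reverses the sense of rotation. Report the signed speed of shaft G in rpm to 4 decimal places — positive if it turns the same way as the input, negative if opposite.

+6466.5957 rpm (same as input, |ω| = 6466.5957 rpm)

Stage 1 [12T→12T]: ω = 3377.0000×12/12 = 3377.0000 rpm, dir flips to −; running = −3377.0000
Stage 2 [76T→84T]: ω = 3377.0000×76/84 = 3055.3810 rpm, dir flips to +; running = +3055.3810
Stage 3 [45T→71T]: ω = 3055.3810×45/71 = 1936.5091 rpm, dir flips to −; running = −1936.5091
Stage 4 [71T→47T]: ω = 1936.5091×71/47 = 2925.3647 rpm, dir flips to +; running = +2925.3647
Stage 5 [84T→65T]: ω = 2925.3647×84/65 = 3780.4714 rpm, dir flips to −; running = −3780.4714
Stage 6 [65T→38T]: ω = 3780.4714×65/38 = 6466.5957 rpm, dir flips to +; running = +6466.5957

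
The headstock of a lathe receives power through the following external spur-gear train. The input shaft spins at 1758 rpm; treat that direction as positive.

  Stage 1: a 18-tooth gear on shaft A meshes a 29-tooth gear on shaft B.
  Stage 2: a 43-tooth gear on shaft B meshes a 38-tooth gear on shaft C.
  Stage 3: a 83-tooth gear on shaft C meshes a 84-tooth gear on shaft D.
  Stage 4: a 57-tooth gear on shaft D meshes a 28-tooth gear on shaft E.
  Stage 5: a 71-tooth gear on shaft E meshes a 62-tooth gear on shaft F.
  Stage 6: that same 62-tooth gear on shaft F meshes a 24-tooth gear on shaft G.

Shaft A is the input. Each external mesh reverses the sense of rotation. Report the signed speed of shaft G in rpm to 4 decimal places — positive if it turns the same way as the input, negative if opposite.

Stage 1 [18T→29T]: ω = 1758.0000×18/29 = 1091.1724 rpm, dir flips to −; running = −1091.1724
Stage 2 [43T→38T]: ω = 1091.1724×43/38 = 1234.7477 rpm, dir flips to +; running = +1234.7477
Stage 3 [83T→84T]: ω = 1234.7477×83/84 = 1220.0484 rpm, dir flips to −; running = −1220.0484
Stage 4 [57T→28T]: ω = 1220.0484×57/28 = 2483.6699 rpm, dir flips to +; running = +2483.6699
Stage 5 [71T→62T]: ω = 2483.6699×71/62 = 2844.2026 rpm, dir flips to −; running = −2844.2026
Stage 6 [62T→24T]: ω = 2844.2026×62/24 = 7347.5233 rpm, dir flips to +; running = +7347.5233

+7347.5233 rpm (same as input, |ω| = 7347.5233 rpm)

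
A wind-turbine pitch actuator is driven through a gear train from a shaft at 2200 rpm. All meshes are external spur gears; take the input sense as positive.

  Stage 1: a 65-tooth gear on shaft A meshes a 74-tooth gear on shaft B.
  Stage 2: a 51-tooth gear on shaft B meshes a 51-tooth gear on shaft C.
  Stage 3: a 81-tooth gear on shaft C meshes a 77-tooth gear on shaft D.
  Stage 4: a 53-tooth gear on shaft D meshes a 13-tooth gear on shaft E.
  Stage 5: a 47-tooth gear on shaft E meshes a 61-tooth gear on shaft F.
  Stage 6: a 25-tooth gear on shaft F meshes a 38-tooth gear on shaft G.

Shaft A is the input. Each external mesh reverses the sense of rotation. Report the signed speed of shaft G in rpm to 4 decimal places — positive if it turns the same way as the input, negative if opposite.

+4201.0279 rpm (same as input, |ω| = 4201.0279 rpm)

Stage 1 [65T→74T]: ω = 2200.0000×65/74 = 1932.4324 rpm, dir flips to −; running = −1932.4324
Stage 2 [51T→51T]: ω = 1932.4324×51/51 = 1932.4324 rpm, dir flips to +; running = +1932.4324
Stage 3 [81T→77T]: ω = 1932.4324×81/77 = 2032.8185 rpm, dir flips to −; running = −2032.8185
Stage 4 [53T→13T]: ω = 2032.8185×53/13 = 8287.6448 rpm, dir flips to +; running = +8287.6448
Stage 5 [47T→61T]: ω = 8287.6448×47/61 = 6385.5624 rpm, dir flips to −; running = −6385.5624
Stage 6 [25T→38T]: ω = 6385.5624×25/38 = 4201.0279 rpm, dir flips to +; running = +4201.0279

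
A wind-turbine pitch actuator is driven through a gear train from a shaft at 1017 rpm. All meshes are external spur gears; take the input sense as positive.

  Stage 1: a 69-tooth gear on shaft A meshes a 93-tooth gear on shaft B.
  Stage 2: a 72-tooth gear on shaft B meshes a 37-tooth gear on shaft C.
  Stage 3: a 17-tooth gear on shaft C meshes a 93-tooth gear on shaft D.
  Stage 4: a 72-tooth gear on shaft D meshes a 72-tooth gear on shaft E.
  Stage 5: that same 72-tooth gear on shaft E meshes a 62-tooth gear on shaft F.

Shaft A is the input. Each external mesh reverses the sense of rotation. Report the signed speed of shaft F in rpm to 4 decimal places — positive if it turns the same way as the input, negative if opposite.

-311.6913 rpm (opposite to input, |ω| = 311.6913 rpm)

Stage 1 [69T→93T]: ω = 1017.0000×69/93 = 754.5484 rpm, dir flips to −; running = −754.5484
Stage 2 [72T→37T]: ω = 754.5484×72/37 = 1468.3104 rpm, dir flips to +; running = +1468.3104
Stage 3 [17T→93T]: ω = 1468.3104×17/93 = 268.4008 rpm, dir flips to −; running = −268.4008
Stage 4 [72T→72T]: ω = 268.4008×72/72 = 268.4008 rpm, dir flips to +; running = +268.4008
Stage 5 [72T→62T]: ω = 268.4008×72/62 = 311.6913 rpm, dir flips to −; running = −311.6913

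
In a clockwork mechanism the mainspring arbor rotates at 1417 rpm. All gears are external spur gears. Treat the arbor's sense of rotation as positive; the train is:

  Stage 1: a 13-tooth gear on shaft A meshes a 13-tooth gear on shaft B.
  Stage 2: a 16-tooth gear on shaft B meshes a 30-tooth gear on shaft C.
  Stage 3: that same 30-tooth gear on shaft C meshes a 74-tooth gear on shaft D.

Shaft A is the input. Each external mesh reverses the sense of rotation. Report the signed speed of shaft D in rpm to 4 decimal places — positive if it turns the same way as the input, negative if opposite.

-306.3784 rpm (opposite to input, |ω| = 306.3784 rpm)

Stage 1 [13T→13T]: ω = 1417.0000×13/13 = 1417.0000 rpm, dir flips to −; running = −1417.0000
Stage 2 [16T→30T]: ω = 1417.0000×16/30 = 755.7333 rpm, dir flips to +; running = +755.7333
Stage 3 [30T→74T]: ω = 755.7333×30/74 = 306.3784 rpm, dir flips to −; running = −306.3784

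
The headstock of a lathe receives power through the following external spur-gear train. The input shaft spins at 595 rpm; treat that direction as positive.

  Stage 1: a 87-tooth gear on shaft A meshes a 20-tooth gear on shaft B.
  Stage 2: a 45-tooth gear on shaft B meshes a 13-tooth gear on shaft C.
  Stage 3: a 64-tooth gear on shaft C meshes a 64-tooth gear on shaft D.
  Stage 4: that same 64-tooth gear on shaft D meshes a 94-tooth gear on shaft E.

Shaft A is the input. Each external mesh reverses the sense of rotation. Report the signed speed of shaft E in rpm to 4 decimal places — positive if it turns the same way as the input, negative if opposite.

+6099.9673 rpm (same as input, |ω| = 6099.9673 rpm)

Stage 1 [87T→20T]: ω = 595.0000×87/20 = 2588.2500 rpm, dir flips to −; running = −2588.2500
Stage 2 [45T→13T]: ω = 2588.2500×45/13 = 8959.3269 rpm, dir flips to +; running = +8959.3269
Stage 3 [64T→64T]: ω = 8959.3269×64/64 = 8959.3269 rpm, dir flips to −; running = −8959.3269
Stage 4 [64T→94T]: ω = 8959.3269×64/94 = 6099.9673 rpm, dir flips to +; running = +6099.9673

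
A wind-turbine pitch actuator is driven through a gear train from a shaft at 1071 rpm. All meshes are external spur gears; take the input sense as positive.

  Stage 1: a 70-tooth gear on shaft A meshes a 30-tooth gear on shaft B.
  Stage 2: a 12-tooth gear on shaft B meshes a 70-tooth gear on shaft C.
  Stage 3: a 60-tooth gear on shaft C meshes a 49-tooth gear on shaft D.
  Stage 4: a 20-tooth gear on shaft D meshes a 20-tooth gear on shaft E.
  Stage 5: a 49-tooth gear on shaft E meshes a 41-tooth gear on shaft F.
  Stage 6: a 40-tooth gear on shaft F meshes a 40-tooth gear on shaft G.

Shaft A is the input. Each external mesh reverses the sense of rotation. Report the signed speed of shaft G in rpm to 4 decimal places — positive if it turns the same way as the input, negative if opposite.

Stage 1 [70T→30T]: ω = 1071.0000×70/30 = 2499.0000 rpm, dir flips to −; running = −2499.0000
Stage 2 [12T→70T]: ω = 2499.0000×12/70 = 428.4000 rpm, dir flips to +; running = +428.4000
Stage 3 [60T→49T]: ω = 428.4000×60/49 = 524.5714 rpm, dir flips to −; running = −524.5714
Stage 4 [20T→20T]: ω = 524.5714×20/20 = 524.5714 rpm, dir flips to +; running = +524.5714
Stage 5 [49T→41T]: ω = 524.5714×49/41 = 626.9268 rpm, dir flips to −; running = −626.9268
Stage 6 [40T→40T]: ω = 626.9268×40/40 = 626.9268 rpm, dir flips to +; running = +626.9268

+626.9268 rpm (same as input, |ω| = 626.9268 rpm)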